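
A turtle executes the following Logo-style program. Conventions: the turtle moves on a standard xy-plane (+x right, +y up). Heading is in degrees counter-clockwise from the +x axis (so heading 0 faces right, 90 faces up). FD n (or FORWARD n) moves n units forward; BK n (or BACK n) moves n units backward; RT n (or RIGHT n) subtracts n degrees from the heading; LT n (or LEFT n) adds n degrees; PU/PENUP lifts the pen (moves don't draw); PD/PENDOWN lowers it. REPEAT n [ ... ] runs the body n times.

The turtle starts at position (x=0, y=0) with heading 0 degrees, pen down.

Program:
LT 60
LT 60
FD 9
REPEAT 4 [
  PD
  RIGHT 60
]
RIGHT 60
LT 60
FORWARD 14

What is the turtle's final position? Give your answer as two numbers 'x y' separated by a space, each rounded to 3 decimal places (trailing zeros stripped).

Answer: -11.5 -4.33

Derivation:
Executing turtle program step by step:
Start: pos=(0,0), heading=0, pen down
LT 60: heading 0 -> 60
LT 60: heading 60 -> 120
FD 9: (0,0) -> (-4.5,7.794) [heading=120, draw]
REPEAT 4 [
  -- iteration 1/4 --
  PD: pen down
  RT 60: heading 120 -> 60
  -- iteration 2/4 --
  PD: pen down
  RT 60: heading 60 -> 0
  -- iteration 3/4 --
  PD: pen down
  RT 60: heading 0 -> 300
  -- iteration 4/4 --
  PD: pen down
  RT 60: heading 300 -> 240
]
RT 60: heading 240 -> 180
LT 60: heading 180 -> 240
FD 14: (-4.5,7.794) -> (-11.5,-4.33) [heading=240, draw]
Final: pos=(-11.5,-4.33), heading=240, 2 segment(s) drawn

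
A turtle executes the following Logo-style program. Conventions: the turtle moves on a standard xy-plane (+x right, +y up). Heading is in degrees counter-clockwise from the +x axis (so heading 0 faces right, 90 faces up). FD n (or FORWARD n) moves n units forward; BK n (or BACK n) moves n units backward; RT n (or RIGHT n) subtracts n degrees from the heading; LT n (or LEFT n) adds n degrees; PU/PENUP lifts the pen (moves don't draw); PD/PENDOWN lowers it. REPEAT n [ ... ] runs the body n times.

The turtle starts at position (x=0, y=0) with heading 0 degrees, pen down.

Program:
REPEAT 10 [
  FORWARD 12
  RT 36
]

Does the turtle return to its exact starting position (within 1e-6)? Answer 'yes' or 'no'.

Executing turtle program step by step:
Start: pos=(0,0), heading=0, pen down
REPEAT 10 [
  -- iteration 1/10 --
  FD 12: (0,0) -> (12,0) [heading=0, draw]
  RT 36: heading 0 -> 324
  -- iteration 2/10 --
  FD 12: (12,0) -> (21.708,-7.053) [heading=324, draw]
  RT 36: heading 324 -> 288
  -- iteration 3/10 --
  FD 12: (21.708,-7.053) -> (25.416,-18.466) [heading=288, draw]
  RT 36: heading 288 -> 252
  -- iteration 4/10 --
  FD 12: (25.416,-18.466) -> (21.708,-29.879) [heading=252, draw]
  RT 36: heading 252 -> 216
  -- iteration 5/10 --
  FD 12: (21.708,-29.879) -> (12,-36.932) [heading=216, draw]
  RT 36: heading 216 -> 180
  -- iteration 6/10 --
  FD 12: (12,-36.932) -> (0,-36.932) [heading=180, draw]
  RT 36: heading 180 -> 144
  -- iteration 7/10 --
  FD 12: (0,-36.932) -> (-9.708,-29.879) [heading=144, draw]
  RT 36: heading 144 -> 108
  -- iteration 8/10 --
  FD 12: (-9.708,-29.879) -> (-13.416,-18.466) [heading=108, draw]
  RT 36: heading 108 -> 72
  -- iteration 9/10 --
  FD 12: (-13.416,-18.466) -> (-9.708,-7.053) [heading=72, draw]
  RT 36: heading 72 -> 36
  -- iteration 10/10 --
  FD 12: (-9.708,-7.053) -> (0,0) [heading=36, draw]
  RT 36: heading 36 -> 0
]
Final: pos=(0,0), heading=0, 10 segment(s) drawn

Start position: (0, 0)
Final position: (0, 0)
Distance = 0; < 1e-6 -> CLOSED

Answer: yes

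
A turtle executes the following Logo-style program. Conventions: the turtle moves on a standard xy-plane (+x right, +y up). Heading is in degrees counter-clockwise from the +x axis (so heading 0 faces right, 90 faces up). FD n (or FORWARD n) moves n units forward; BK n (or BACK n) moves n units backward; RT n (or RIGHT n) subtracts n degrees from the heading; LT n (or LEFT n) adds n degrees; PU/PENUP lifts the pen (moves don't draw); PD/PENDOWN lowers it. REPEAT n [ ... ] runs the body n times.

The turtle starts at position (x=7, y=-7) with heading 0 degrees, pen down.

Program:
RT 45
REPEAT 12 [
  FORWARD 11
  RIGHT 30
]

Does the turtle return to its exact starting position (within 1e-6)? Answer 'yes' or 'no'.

Executing turtle program step by step:
Start: pos=(7,-7), heading=0, pen down
RT 45: heading 0 -> 315
REPEAT 12 [
  -- iteration 1/12 --
  FD 11: (7,-7) -> (14.778,-14.778) [heading=315, draw]
  RT 30: heading 315 -> 285
  -- iteration 2/12 --
  FD 11: (14.778,-14.778) -> (17.625,-25.403) [heading=285, draw]
  RT 30: heading 285 -> 255
  -- iteration 3/12 --
  FD 11: (17.625,-25.403) -> (14.778,-36.029) [heading=255, draw]
  RT 30: heading 255 -> 225
  -- iteration 4/12 --
  FD 11: (14.778,-36.029) -> (7,-43.807) [heading=225, draw]
  RT 30: heading 225 -> 195
  -- iteration 5/12 --
  FD 11: (7,-43.807) -> (-3.625,-46.654) [heading=195, draw]
  RT 30: heading 195 -> 165
  -- iteration 6/12 --
  FD 11: (-3.625,-46.654) -> (-14.25,-43.807) [heading=165, draw]
  RT 30: heading 165 -> 135
  -- iteration 7/12 --
  FD 11: (-14.25,-43.807) -> (-22.029,-36.029) [heading=135, draw]
  RT 30: heading 135 -> 105
  -- iteration 8/12 --
  FD 11: (-22.029,-36.029) -> (-24.876,-25.403) [heading=105, draw]
  RT 30: heading 105 -> 75
  -- iteration 9/12 --
  FD 11: (-24.876,-25.403) -> (-22.029,-14.778) [heading=75, draw]
  RT 30: heading 75 -> 45
  -- iteration 10/12 --
  FD 11: (-22.029,-14.778) -> (-14.25,-7) [heading=45, draw]
  RT 30: heading 45 -> 15
  -- iteration 11/12 --
  FD 11: (-14.25,-7) -> (-3.625,-4.153) [heading=15, draw]
  RT 30: heading 15 -> 345
  -- iteration 12/12 --
  FD 11: (-3.625,-4.153) -> (7,-7) [heading=345, draw]
  RT 30: heading 345 -> 315
]
Final: pos=(7,-7), heading=315, 12 segment(s) drawn

Start position: (7, -7)
Final position: (7, -7)
Distance = 0; < 1e-6 -> CLOSED

Answer: yes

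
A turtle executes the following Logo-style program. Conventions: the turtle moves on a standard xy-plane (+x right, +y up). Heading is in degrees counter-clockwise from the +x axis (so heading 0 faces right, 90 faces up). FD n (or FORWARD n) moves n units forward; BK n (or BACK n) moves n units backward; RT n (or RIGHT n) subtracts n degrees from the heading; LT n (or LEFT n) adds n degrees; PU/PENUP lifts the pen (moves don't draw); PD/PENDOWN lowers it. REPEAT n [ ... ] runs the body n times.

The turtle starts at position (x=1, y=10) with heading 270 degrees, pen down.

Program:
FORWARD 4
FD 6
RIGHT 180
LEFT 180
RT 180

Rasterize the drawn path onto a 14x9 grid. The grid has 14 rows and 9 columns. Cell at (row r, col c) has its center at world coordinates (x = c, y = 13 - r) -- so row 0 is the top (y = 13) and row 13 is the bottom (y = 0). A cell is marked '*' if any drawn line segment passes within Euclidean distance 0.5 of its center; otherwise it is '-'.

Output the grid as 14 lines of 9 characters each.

Answer: ---------
---------
---------
-*-------
-*-------
-*-------
-*-------
-*-------
-*-------
-*-------
-*-------
-*-------
-*-------
-*-------

Derivation:
Segment 0: (1,10) -> (1,6)
Segment 1: (1,6) -> (1,0)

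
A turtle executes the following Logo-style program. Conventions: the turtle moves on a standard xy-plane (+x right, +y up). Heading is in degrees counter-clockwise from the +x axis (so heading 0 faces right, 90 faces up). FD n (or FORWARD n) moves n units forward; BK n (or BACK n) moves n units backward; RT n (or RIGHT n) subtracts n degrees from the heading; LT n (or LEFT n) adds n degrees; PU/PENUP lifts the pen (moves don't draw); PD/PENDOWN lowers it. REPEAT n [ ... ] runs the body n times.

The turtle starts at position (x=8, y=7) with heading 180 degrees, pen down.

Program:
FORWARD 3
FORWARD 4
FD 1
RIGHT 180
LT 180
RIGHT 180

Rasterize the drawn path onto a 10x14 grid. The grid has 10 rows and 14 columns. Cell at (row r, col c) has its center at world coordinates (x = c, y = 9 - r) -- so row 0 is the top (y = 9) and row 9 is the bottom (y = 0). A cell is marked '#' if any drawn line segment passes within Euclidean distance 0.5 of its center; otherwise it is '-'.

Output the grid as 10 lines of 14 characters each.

Segment 0: (8,7) -> (5,7)
Segment 1: (5,7) -> (1,7)
Segment 2: (1,7) -> (0,7)

Answer: --------------
--------------
#########-----
--------------
--------------
--------------
--------------
--------------
--------------
--------------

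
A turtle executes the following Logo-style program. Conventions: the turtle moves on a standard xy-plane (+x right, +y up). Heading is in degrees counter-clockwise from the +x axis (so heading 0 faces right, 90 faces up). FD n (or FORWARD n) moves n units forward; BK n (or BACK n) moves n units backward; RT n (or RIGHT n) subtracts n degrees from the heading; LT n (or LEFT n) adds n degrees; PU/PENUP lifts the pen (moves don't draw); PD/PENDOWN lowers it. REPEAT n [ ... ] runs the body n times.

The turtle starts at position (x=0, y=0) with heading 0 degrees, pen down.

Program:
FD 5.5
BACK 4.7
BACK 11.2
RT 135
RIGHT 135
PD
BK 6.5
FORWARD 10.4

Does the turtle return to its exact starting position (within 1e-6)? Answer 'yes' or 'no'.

Answer: no

Derivation:
Executing turtle program step by step:
Start: pos=(0,0), heading=0, pen down
FD 5.5: (0,0) -> (5.5,0) [heading=0, draw]
BK 4.7: (5.5,0) -> (0.8,0) [heading=0, draw]
BK 11.2: (0.8,0) -> (-10.4,0) [heading=0, draw]
RT 135: heading 0 -> 225
RT 135: heading 225 -> 90
PD: pen down
BK 6.5: (-10.4,0) -> (-10.4,-6.5) [heading=90, draw]
FD 10.4: (-10.4,-6.5) -> (-10.4,3.9) [heading=90, draw]
Final: pos=(-10.4,3.9), heading=90, 5 segment(s) drawn

Start position: (0, 0)
Final position: (-10.4, 3.9)
Distance = 11.107; >= 1e-6 -> NOT closed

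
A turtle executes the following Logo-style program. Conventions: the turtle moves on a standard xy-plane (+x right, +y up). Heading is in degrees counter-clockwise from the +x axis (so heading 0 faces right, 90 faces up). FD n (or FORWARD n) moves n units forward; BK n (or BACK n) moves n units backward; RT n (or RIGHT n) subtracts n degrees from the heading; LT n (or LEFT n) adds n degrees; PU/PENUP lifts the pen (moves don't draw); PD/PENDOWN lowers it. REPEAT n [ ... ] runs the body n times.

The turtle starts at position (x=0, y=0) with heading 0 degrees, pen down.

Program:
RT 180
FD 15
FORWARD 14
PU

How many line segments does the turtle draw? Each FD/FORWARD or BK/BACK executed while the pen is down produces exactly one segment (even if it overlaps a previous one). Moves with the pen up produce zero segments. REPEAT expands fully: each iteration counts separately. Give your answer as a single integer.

Answer: 2

Derivation:
Executing turtle program step by step:
Start: pos=(0,0), heading=0, pen down
RT 180: heading 0 -> 180
FD 15: (0,0) -> (-15,0) [heading=180, draw]
FD 14: (-15,0) -> (-29,0) [heading=180, draw]
PU: pen up
Final: pos=(-29,0), heading=180, 2 segment(s) drawn
Segments drawn: 2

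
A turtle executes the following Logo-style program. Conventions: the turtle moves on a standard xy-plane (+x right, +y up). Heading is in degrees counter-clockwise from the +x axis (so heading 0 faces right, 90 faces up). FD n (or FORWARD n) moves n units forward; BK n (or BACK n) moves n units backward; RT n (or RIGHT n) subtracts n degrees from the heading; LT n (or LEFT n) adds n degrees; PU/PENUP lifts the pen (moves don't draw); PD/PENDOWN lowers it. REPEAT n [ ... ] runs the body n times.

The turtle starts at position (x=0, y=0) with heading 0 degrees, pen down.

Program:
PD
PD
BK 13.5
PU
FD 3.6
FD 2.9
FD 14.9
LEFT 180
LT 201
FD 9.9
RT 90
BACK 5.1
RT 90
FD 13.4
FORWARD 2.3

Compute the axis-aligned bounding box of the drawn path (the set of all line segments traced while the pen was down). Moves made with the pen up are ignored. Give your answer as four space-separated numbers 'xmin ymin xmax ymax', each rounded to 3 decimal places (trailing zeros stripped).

Answer: -13.5 0 0 0

Derivation:
Executing turtle program step by step:
Start: pos=(0,0), heading=0, pen down
PD: pen down
PD: pen down
BK 13.5: (0,0) -> (-13.5,0) [heading=0, draw]
PU: pen up
FD 3.6: (-13.5,0) -> (-9.9,0) [heading=0, move]
FD 2.9: (-9.9,0) -> (-7,0) [heading=0, move]
FD 14.9: (-7,0) -> (7.9,0) [heading=0, move]
LT 180: heading 0 -> 180
LT 201: heading 180 -> 21
FD 9.9: (7.9,0) -> (17.142,3.548) [heading=21, move]
RT 90: heading 21 -> 291
BK 5.1: (17.142,3.548) -> (15.315,8.309) [heading=291, move]
RT 90: heading 291 -> 201
FD 13.4: (15.315,8.309) -> (2.805,3.507) [heading=201, move]
FD 2.3: (2.805,3.507) -> (0.658,2.683) [heading=201, move]
Final: pos=(0.658,2.683), heading=201, 1 segment(s) drawn

Segment endpoints: x in {-13.5, 0}, y in {0}
xmin=-13.5, ymin=0, xmax=0, ymax=0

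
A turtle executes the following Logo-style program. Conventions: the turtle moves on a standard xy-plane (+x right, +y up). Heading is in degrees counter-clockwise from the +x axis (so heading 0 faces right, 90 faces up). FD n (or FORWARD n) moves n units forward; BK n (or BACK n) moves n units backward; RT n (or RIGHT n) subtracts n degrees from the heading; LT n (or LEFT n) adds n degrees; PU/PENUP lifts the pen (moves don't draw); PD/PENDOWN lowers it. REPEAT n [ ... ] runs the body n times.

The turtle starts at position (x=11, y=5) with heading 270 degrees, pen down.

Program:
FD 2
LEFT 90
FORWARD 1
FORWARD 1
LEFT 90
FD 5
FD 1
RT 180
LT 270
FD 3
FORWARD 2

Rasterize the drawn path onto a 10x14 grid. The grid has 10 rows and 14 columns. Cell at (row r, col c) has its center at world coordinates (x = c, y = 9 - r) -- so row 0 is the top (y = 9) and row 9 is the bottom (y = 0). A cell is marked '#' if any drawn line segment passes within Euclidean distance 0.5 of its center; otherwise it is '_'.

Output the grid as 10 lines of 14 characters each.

Answer: ________######
_____________#
_____________#
_____________#
___________#_#
___________#_#
___________###
______________
______________
______________

Derivation:
Segment 0: (11,5) -> (11,3)
Segment 1: (11,3) -> (12,3)
Segment 2: (12,3) -> (13,3)
Segment 3: (13,3) -> (13,8)
Segment 4: (13,8) -> (13,9)
Segment 5: (13,9) -> (10,9)
Segment 6: (10,9) -> (8,9)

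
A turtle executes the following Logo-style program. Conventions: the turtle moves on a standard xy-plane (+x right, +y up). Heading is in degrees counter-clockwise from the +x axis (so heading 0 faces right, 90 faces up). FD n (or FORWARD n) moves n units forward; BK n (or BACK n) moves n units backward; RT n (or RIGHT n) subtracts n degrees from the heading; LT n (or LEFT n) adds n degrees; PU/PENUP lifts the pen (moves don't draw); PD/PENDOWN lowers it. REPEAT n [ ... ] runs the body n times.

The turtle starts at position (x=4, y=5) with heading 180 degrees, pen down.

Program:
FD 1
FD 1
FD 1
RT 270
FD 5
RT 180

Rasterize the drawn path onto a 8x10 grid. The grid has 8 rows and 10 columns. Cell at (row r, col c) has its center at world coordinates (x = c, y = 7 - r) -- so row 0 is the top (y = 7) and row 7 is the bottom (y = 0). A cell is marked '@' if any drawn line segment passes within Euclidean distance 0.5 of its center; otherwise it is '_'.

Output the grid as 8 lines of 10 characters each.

Segment 0: (4,5) -> (3,5)
Segment 1: (3,5) -> (2,5)
Segment 2: (2,5) -> (1,5)
Segment 3: (1,5) -> (1,0)

Answer: __________
__________
_@@@@_____
_@________
_@________
_@________
_@________
_@________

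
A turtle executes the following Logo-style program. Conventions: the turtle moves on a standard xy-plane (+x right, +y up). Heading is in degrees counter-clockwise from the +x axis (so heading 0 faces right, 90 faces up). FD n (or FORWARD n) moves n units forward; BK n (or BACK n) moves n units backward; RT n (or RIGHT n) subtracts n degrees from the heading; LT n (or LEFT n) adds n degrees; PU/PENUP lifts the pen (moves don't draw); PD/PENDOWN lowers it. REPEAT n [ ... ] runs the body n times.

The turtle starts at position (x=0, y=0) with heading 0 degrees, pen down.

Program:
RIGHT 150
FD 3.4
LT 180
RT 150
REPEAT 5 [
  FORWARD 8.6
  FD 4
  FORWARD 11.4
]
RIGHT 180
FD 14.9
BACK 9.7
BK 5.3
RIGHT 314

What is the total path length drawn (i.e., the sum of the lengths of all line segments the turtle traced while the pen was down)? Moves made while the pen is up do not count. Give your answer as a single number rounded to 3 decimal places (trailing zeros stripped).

Answer: 153.3

Derivation:
Executing turtle program step by step:
Start: pos=(0,0), heading=0, pen down
RT 150: heading 0 -> 210
FD 3.4: (0,0) -> (-2.944,-1.7) [heading=210, draw]
LT 180: heading 210 -> 30
RT 150: heading 30 -> 240
REPEAT 5 [
  -- iteration 1/5 --
  FD 8.6: (-2.944,-1.7) -> (-7.244,-9.148) [heading=240, draw]
  FD 4: (-7.244,-9.148) -> (-9.244,-12.612) [heading=240, draw]
  FD 11.4: (-9.244,-12.612) -> (-14.944,-22.485) [heading=240, draw]
  -- iteration 2/5 --
  FD 8.6: (-14.944,-22.485) -> (-19.244,-29.932) [heading=240, draw]
  FD 4: (-19.244,-29.932) -> (-21.244,-33.397) [heading=240, draw]
  FD 11.4: (-21.244,-33.397) -> (-26.944,-43.269) [heading=240, draw]
  -- iteration 3/5 --
  FD 8.6: (-26.944,-43.269) -> (-31.244,-50.717) [heading=240, draw]
  FD 4: (-31.244,-50.717) -> (-33.244,-54.181) [heading=240, draw]
  FD 11.4: (-33.244,-54.181) -> (-38.944,-64.054) [heading=240, draw]
  -- iteration 4/5 --
  FD 8.6: (-38.944,-64.054) -> (-43.244,-71.502) [heading=240, draw]
  FD 4: (-43.244,-71.502) -> (-45.244,-74.966) [heading=240, draw]
  FD 11.4: (-45.244,-74.966) -> (-50.944,-84.838) [heading=240, draw]
  -- iteration 5/5 --
  FD 8.6: (-50.944,-84.838) -> (-55.244,-92.286) [heading=240, draw]
  FD 4: (-55.244,-92.286) -> (-57.244,-95.75) [heading=240, draw]
  FD 11.4: (-57.244,-95.75) -> (-62.944,-105.623) [heading=240, draw]
]
RT 180: heading 240 -> 60
FD 14.9: (-62.944,-105.623) -> (-55.494,-92.719) [heading=60, draw]
BK 9.7: (-55.494,-92.719) -> (-60.344,-101.12) [heading=60, draw]
BK 5.3: (-60.344,-101.12) -> (-62.994,-105.71) [heading=60, draw]
RT 314: heading 60 -> 106
Final: pos=(-62.994,-105.71), heading=106, 19 segment(s) drawn

Segment lengths:
  seg 1: (0,0) -> (-2.944,-1.7), length = 3.4
  seg 2: (-2.944,-1.7) -> (-7.244,-9.148), length = 8.6
  seg 3: (-7.244,-9.148) -> (-9.244,-12.612), length = 4
  seg 4: (-9.244,-12.612) -> (-14.944,-22.485), length = 11.4
  seg 5: (-14.944,-22.485) -> (-19.244,-29.932), length = 8.6
  seg 6: (-19.244,-29.932) -> (-21.244,-33.397), length = 4
  seg 7: (-21.244,-33.397) -> (-26.944,-43.269), length = 11.4
  seg 8: (-26.944,-43.269) -> (-31.244,-50.717), length = 8.6
  seg 9: (-31.244,-50.717) -> (-33.244,-54.181), length = 4
  seg 10: (-33.244,-54.181) -> (-38.944,-64.054), length = 11.4
  seg 11: (-38.944,-64.054) -> (-43.244,-71.502), length = 8.6
  seg 12: (-43.244,-71.502) -> (-45.244,-74.966), length = 4
  seg 13: (-45.244,-74.966) -> (-50.944,-84.838), length = 11.4
  seg 14: (-50.944,-84.838) -> (-55.244,-92.286), length = 8.6
  seg 15: (-55.244,-92.286) -> (-57.244,-95.75), length = 4
  seg 16: (-57.244,-95.75) -> (-62.944,-105.623), length = 11.4
  seg 17: (-62.944,-105.623) -> (-55.494,-92.719), length = 14.9
  seg 18: (-55.494,-92.719) -> (-60.344,-101.12), length = 9.7
  seg 19: (-60.344,-101.12) -> (-62.994,-105.71), length = 5.3
Total = 153.3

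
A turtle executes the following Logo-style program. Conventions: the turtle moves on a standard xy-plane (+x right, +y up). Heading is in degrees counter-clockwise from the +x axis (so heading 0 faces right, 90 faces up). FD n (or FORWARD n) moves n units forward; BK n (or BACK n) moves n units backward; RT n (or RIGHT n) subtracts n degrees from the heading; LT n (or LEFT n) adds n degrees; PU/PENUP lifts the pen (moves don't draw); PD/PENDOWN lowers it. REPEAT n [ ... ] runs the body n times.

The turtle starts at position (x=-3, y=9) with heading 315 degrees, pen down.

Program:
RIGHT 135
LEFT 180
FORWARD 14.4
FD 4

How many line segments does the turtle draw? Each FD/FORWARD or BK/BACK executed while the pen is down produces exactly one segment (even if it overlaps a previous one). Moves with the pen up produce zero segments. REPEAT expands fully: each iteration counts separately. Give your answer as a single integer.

Answer: 2

Derivation:
Executing turtle program step by step:
Start: pos=(-3,9), heading=315, pen down
RT 135: heading 315 -> 180
LT 180: heading 180 -> 0
FD 14.4: (-3,9) -> (11.4,9) [heading=0, draw]
FD 4: (11.4,9) -> (15.4,9) [heading=0, draw]
Final: pos=(15.4,9), heading=0, 2 segment(s) drawn
Segments drawn: 2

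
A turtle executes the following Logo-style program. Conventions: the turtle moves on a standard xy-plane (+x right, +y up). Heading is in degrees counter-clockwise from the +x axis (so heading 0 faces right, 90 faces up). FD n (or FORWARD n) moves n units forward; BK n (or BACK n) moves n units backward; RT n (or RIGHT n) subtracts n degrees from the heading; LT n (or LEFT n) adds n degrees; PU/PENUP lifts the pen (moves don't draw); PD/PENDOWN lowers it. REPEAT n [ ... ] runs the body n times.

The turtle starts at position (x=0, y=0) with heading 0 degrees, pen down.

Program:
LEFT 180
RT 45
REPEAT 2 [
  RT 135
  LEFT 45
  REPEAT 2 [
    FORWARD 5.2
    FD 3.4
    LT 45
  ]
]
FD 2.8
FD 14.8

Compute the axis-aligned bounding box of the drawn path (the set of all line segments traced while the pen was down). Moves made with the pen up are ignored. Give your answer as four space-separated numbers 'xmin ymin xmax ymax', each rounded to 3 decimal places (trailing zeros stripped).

Answer: -0.283 0 12.162 41.807

Derivation:
Executing turtle program step by step:
Start: pos=(0,0), heading=0, pen down
LT 180: heading 0 -> 180
RT 45: heading 180 -> 135
REPEAT 2 [
  -- iteration 1/2 --
  RT 135: heading 135 -> 0
  LT 45: heading 0 -> 45
  REPEAT 2 [
    -- iteration 1/2 --
    FD 5.2: (0,0) -> (3.677,3.677) [heading=45, draw]
    FD 3.4: (3.677,3.677) -> (6.081,6.081) [heading=45, draw]
    LT 45: heading 45 -> 90
    -- iteration 2/2 --
    FD 5.2: (6.081,6.081) -> (6.081,11.281) [heading=90, draw]
    FD 3.4: (6.081,11.281) -> (6.081,14.681) [heading=90, draw]
    LT 45: heading 90 -> 135
  ]
  -- iteration 2/2 --
  RT 135: heading 135 -> 0
  LT 45: heading 0 -> 45
  REPEAT 2 [
    -- iteration 1/2 --
    FD 5.2: (6.081,14.681) -> (9.758,18.358) [heading=45, draw]
    FD 3.4: (9.758,18.358) -> (12.162,20.762) [heading=45, draw]
    LT 45: heading 45 -> 90
    -- iteration 2/2 --
    FD 5.2: (12.162,20.762) -> (12.162,25.962) [heading=90, draw]
    FD 3.4: (12.162,25.962) -> (12.162,29.362) [heading=90, draw]
    LT 45: heading 90 -> 135
  ]
]
FD 2.8: (12.162,29.362) -> (10.182,31.342) [heading=135, draw]
FD 14.8: (10.182,31.342) -> (-0.283,41.807) [heading=135, draw]
Final: pos=(-0.283,41.807), heading=135, 10 segment(s) drawn

Segment endpoints: x in {-0.283, 0, 3.677, 6.081, 9.758, 10.182, 12.162}, y in {0, 3.677, 6.081, 11.281, 14.681, 18.358, 20.762, 25.962, 29.362, 31.342, 41.807}
xmin=-0.283, ymin=0, xmax=12.162, ymax=41.807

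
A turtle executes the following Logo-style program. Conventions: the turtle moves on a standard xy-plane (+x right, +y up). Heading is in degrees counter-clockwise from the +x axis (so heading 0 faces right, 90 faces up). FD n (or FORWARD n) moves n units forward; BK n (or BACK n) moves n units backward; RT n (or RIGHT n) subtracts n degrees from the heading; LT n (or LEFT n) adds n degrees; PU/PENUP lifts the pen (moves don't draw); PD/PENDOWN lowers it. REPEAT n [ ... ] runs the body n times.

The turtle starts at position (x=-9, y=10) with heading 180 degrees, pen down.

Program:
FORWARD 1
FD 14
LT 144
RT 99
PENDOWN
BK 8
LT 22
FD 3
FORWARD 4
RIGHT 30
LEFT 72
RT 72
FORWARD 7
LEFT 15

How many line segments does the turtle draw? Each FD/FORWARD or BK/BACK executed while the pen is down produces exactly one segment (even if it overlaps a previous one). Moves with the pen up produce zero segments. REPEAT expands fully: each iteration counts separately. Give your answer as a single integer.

Executing turtle program step by step:
Start: pos=(-9,10), heading=180, pen down
FD 1: (-9,10) -> (-10,10) [heading=180, draw]
FD 14: (-10,10) -> (-24,10) [heading=180, draw]
LT 144: heading 180 -> 324
RT 99: heading 324 -> 225
PD: pen down
BK 8: (-24,10) -> (-18.343,15.657) [heading=225, draw]
LT 22: heading 225 -> 247
FD 3: (-18.343,15.657) -> (-19.515,12.895) [heading=247, draw]
FD 4: (-19.515,12.895) -> (-21.078,9.213) [heading=247, draw]
RT 30: heading 247 -> 217
LT 72: heading 217 -> 289
RT 72: heading 289 -> 217
FD 7: (-21.078,9.213) -> (-26.669,5.001) [heading=217, draw]
LT 15: heading 217 -> 232
Final: pos=(-26.669,5.001), heading=232, 6 segment(s) drawn
Segments drawn: 6

Answer: 6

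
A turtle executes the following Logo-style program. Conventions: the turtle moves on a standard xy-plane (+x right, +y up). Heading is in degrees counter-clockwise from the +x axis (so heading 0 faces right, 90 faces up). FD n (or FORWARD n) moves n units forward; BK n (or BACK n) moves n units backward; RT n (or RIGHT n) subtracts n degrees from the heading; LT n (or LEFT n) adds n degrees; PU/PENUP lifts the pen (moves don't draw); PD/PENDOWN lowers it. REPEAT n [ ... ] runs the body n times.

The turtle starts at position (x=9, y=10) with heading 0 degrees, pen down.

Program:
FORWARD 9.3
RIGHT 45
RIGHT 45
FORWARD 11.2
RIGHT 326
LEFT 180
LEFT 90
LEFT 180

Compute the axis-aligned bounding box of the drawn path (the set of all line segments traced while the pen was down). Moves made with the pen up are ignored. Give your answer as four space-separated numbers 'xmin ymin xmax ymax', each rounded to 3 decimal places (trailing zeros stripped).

Answer: 9 -1.2 18.3 10

Derivation:
Executing turtle program step by step:
Start: pos=(9,10), heading=0, pen down
FD 9.3: (9,10) -> (18.3,10) [heading=0, draw]
RT 45: heading 0 -> 315
RT 45: heading 315 -> 270
FD 11.2: (18.3,10) -> (18.3,-1.2) [heading=270, draw]
RT 326: heading 270 -> 304
LT 180: heading 304 -> 124
LT 90: heading 124 -> 214
LT 180: heading 214 -> 34
Final: pos=(18.3,-1.2), heading=34, 2 segment(s) drawn

Segment endpoints: x in {9, 18.3}, y in {-1.2, 10}
xmin=9, ymin=-1.2, xmax=18.3, ymax=10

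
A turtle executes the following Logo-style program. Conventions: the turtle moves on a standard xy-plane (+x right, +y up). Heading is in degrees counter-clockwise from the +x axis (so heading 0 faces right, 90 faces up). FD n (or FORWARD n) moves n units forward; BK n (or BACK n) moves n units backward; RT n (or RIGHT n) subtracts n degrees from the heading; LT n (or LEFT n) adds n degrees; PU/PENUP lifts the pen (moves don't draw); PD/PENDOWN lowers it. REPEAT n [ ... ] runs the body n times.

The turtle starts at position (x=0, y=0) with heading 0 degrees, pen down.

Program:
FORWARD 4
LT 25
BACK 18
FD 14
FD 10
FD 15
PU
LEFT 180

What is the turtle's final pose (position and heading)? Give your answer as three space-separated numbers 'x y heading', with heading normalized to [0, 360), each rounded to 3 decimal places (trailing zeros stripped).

Answer: 23.032 8.875 205

Derivation:
Executing turtle program step by step:
Start: pos=(0,0), heading=0, pen down
FD 4: (0,0) -> (4,0) [heading=0, draw]
LT 25: heading 0 -> 25
BK 18: (4,0) -> (-12.314,-7.607) [heading=25, draw]
FD 14: (-12.314,-7.607) -> (0.375,-1.69) [heading=25, draw]
FD 10: (0.375,-1.69) -> (9.438,2.536) [heading=25, draw]
FD 15: (9.438,2.536) -> (23.032,8.875) [heading=25, draw]
PU: pen up
LT 180: heading 25 -> 205
Final: pos=(23.032,8.875), heading=205, 5 segment(s) drawn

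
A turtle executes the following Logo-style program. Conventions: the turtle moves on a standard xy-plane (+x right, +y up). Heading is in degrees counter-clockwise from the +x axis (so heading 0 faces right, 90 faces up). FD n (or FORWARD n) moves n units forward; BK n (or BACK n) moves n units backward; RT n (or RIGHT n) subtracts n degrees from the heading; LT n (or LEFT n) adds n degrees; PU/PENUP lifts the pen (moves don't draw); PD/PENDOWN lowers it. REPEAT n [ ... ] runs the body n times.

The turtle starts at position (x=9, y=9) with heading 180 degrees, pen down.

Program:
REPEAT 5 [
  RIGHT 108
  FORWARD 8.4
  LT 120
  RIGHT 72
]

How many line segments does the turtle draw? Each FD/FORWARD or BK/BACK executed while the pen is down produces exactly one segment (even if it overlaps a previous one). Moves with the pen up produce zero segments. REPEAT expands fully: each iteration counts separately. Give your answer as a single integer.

Answer: 5

Derivation:
Executing turtle program step by step:
Start: pos=(9,9), heading=180, pen down
REPEAT 5 [
  -- iteration 1/5 --
  RT 108: heading 180 -> 72
  FD 8.4: (9,9) -> (11.596,16.989) [heading=72, draw]
  LT 120: heading 72 -> 192
  RT 72: heading 192 -> 120
  -- iteration 2/5 --
  RT 108: heading 120 -> 12
  FD 8.4: (11.596,16.989) -> (19.812,18.735) [heading=12, draw]
  LT 120: heading 12 -> 132
  RT 72: heading 132 -> 60
  -- iteration 3/5 --
  RT 108: heading 60 -> 312
  FD 8.4: (19.812,18.735) -> (25.433,12.493) [heading=312, draw]
  LT 120: heading 312 -> 72
  RT 72: heading 72 -> 0
  -- iteration 4/5 --
  RT 108: heading 0 -> 252
  FD 8.4: (25.433,12.493) -> (22.837,4.504) [heading=252, draw]
  LT 120: heading 252 -> 12
  RT 72: heading 12 -> 300
  -- iteration 5/5 --
  RT 108: heading 300 -> 192
  FD 8.4: (22.837,4.504) -> (14.621,2.758) [heading=192, draw]
  LT 120: heading 192 -> 312
  RT 72: heading 312 -> 240
]
Final: pos=(14.621,2.758), heading=240, 5 segment(s) drawn
Segments drawn: 5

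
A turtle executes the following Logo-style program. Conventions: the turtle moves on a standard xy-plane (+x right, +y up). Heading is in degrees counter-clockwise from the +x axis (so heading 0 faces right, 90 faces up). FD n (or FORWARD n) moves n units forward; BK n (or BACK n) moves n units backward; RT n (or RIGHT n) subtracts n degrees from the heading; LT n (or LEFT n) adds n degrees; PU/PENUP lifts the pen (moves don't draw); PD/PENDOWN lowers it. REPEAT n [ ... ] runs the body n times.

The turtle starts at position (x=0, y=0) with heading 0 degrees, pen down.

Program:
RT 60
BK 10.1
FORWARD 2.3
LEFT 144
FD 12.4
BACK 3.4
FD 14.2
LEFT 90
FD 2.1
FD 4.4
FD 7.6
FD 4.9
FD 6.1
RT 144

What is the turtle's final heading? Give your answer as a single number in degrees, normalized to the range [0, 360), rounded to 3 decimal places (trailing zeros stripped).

Executing turtle program step by step:
Start: pos=(0,0), heading=0, pen down
RT 60: heading 0 -> 300
BK 10.1: (0,0) -> (-5.05,8.747) [heading=300, draw]
FD 2.3: (-5.05,8.747) -> (-3.9,6.755) [heading=300, draw]
LT 144: heading 300 -> 84
FD 12.4: (-3.9,6.755) -> (-2.604,19.087) [heading=84, draw]
BK 3.4: (-2.604,19.087) -> (-2.959,15.706) [heading=84, draw]
FD 14.2: (-2.959,15.706) -> (-1.475,29.828) [heading=84, draw]
LT 90: heading 84 -> 174
FD 2.1: (-1.475,29.828) -> (-3.563,30.047) [heading=174, draw]
FD 4.4: (-3.563,30.047) -> (-7.939,30.507) [heading=174, draw]
FD 7.6: (-7.939,30.507) -> (-15.498,31.302) [heading=174, draw]
FD 4.9: (-15.498,31.302) -> (-20.371,31.814) [heading=174, draw]
FD 6.1: (-20.371,31.814) -> (-26.437,32.452) [heading=174, draw]
RT 144: heading 174 -> 30
Final: pos=(-26.437,32.452), heading=30, 10 segment(s) drawn

Answer: 30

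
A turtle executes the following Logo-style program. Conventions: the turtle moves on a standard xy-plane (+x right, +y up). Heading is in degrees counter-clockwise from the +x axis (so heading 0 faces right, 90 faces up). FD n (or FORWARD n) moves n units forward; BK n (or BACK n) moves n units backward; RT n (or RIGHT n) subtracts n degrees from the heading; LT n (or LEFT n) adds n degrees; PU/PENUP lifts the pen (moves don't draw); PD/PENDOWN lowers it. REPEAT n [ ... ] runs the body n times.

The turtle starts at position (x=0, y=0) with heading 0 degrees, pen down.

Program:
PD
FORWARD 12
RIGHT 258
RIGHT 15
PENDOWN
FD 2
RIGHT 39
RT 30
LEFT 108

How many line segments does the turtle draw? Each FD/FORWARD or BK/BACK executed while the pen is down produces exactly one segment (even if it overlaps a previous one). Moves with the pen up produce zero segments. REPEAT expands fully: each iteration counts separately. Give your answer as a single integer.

Answer: 2

Derivation:
Executing turtle program step by step:
Start: pos=(0,0), heading=0, pen down
PD: pen down
FD 12: (0,0) -> (12,0) [heading=0, draw]
RT 258: heading 0 -> 102
RT 15: heading 102 -> 87
PD: pen down
FD 2: (12,0) -> (12.105,1.997) [heading=87, draw]
RT 39: heading 87 -> 48
RT 30: heading 48 -> 18
LT 108: heading 18 -> 126
Final: pos=(12.105,1.997), heading=126, 2 segment(s) drawn
Segments drawn: 2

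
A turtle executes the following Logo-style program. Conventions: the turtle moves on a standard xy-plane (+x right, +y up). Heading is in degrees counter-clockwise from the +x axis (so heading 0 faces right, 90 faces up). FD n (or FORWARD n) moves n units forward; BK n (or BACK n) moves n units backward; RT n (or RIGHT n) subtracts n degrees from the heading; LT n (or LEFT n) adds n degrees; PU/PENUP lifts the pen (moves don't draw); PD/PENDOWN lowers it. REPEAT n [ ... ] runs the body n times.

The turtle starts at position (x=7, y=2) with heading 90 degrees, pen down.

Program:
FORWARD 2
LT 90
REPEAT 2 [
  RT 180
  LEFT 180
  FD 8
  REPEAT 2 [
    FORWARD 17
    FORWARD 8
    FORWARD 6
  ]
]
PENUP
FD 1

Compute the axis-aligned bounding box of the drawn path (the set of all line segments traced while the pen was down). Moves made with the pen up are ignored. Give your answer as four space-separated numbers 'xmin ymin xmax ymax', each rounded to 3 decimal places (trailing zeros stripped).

Executing turtle program step by step:
Start: pos=(7,2), heading=90, pen down
FD 2: (7,2) -> (7,4) [heading=90, draw]
LT 90: heading 90 -> 180
REPEAT 2 [
  -- iteration 1/2 --
  RT 180: heading 180 -> 0
  LT 180: heading 0 -> 180
  FD 8: (7,4) -> (-1,4) [heading=180, draw]
  REPEAT 2 [
    -- iteration 1/2 --
    FD 17: (-1,4) -> (-18,4) [heading=180, draw]
    FD 8: (-18,4) -> (-26,4) [heading=180, draw]
    FD 6: (-26,4) -> (-32,4) [heading=180, draw]
    -- iteration 2/2 --
    FD 17: (-32,4) -> (-49,4) [heading=180, draw]
    FD 8: (-49,4) -> (-57,4) [heading=180, draw]
    FD 6: (-57,4) -> (-63,4) [heading=180, draw]
  ]
  -- iteration 2/2 --
  RT 180: heading 180 -> 0
  LT 180: heading 0 -> 180
  FD 8: (-63,4) -> (-71,4) [heading=180, draw]
  REPEAT 2 [
    -- iteration 1/2 --
    FD 17: (-71,4) -> (-88,4) [heading=180, draw]
    FD 8: (-88,4) -> (-96,4) [heading=180, draw]
    FD 6: (-96,4) -> (-102,4) [heading=180, draw]
    -- iteration 2/2 --
    FD 17: (-102,4) -> (-119,4) [heading=180, draw]
    FD 8: (-119,4) -> (-127,4) [heading=180, draw]
    FD 6: (-127,4) -> (-133,4) [heading=180, draw]
  ]
]
PU: pen up
FD 1: (-133,4) -> (-134,4) [heading=180, move]
Final: pos=(-134,4), heading=180, 15 segment(s) drawn

Segment endpoints: x in {-133, -127, -119, -102, -96, -88, -71, -63, -57, -49, -32, -26, -18, -1, 7}, y in {2, 4, 4, 4, 4, 4, 4, 4, 4, 4, 4, 4, 4, 4, 4, 4}
xmin=-133, ymin=2, xmax=7, ymax=4

Answer: -133 2 7 4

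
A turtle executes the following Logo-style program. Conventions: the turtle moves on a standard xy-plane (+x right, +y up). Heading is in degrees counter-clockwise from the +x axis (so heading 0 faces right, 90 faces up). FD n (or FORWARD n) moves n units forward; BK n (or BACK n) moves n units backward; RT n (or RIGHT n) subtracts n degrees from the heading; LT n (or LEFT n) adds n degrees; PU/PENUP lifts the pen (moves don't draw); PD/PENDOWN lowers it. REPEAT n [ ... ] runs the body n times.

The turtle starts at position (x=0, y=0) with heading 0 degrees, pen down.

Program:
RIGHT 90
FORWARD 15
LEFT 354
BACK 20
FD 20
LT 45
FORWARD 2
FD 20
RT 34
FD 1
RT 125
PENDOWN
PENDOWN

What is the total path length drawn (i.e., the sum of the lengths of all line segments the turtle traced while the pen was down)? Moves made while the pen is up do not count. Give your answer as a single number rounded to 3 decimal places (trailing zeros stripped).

Answer: 78

Derivation:
Executing turtle program step by step:
Start: pos=(0,0), heading=0, pen down
RT 90: heading 0 -> 270
FD 15: (0,0) -> (0,-15) [heading=270, draw]
LT 354: heading 270 -> 264
BK 20: (0,-15) -> (2.091,4.89) [heading=264, draw]
FD 20: (2.091,4.89) -> (0,-15) [heading=264, draw]
LT 45: heading 264 -> 309
FD 2: (0,-15) -> (1.259,-16.554) [heading=309, draw]
FD 20: (1.259,-16.554) -> (13.845,-32.097) [heading=309, draw]
RT 34: heading 309 -> 275
FD 1: (13.845,-32.097) -> (13.932,-33.093) [heading=275, draw]
RT 125: heading 275 -> 150
PD: pen down
PD: pen down
Final: pos=(13.932,-33.093), heading=150, 6 segment(s) drawn

Segment lengths:
  seg 1: (0,0) -> (0,-15), length = 15
  seg 2: (0,-15) -> (2.091,4.89), length = 20
  seg 3: (2.091,4.89) -> (0,-15), length = 20
  seg 4: (0,-15) -> (1.259,-16.554), length = 2
  seg 5: (1.259,-16.554) -> (13.845,-32.097), length = 20
  seg 6: (13.845,-32.097) -> (13.932,-33.093), length = 1
Total = 78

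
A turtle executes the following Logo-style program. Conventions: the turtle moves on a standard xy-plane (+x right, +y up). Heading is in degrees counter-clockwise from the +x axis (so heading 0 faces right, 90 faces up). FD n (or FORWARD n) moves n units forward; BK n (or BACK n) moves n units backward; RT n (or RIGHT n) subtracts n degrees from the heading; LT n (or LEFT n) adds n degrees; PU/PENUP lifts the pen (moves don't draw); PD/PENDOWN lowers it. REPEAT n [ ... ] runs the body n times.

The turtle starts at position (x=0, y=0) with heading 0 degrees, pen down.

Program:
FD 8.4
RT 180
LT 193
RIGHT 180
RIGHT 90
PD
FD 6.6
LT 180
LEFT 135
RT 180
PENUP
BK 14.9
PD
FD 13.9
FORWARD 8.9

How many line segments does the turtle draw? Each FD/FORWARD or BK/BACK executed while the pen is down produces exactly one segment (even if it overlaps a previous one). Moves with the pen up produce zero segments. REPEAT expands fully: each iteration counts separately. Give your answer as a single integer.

Answer: 4

Derivation:
Executing turtle program step by step:
Start: pos=(0,0), heading=0, pen down
FD 8.4: (0,0) -> (8.4,0) [heading=0, draw]
RT 180: heading 0 -> 180
LT 193: heading 180 -> 13
RT 180: heading 13 -> 193
RT 90: heading 193 -> 103
PD: pen down
FD 6.6: (8.4,0) -> (6.915,6.431) [heading=103, draw]
LT 180: heading 103 -> 283
LT 135: heading 283 -> 58
RT 180: heading 58 -> 238
PU: pen up
BK 14.9: (6.915,6.431) -> (14.811,19.067) [heading=238, move]
PD: pen down
FD 13.9: (14.811,19.067) -> (7.445,7.279) [heading=238, draw]
FD 8.9: (7.445,7.279) -> (2.729,-0.269) [heading=238, draw]
Final: pos=(2.729,-0.269), heading=238, 4 segment(s) drawn
Segments drawn: 4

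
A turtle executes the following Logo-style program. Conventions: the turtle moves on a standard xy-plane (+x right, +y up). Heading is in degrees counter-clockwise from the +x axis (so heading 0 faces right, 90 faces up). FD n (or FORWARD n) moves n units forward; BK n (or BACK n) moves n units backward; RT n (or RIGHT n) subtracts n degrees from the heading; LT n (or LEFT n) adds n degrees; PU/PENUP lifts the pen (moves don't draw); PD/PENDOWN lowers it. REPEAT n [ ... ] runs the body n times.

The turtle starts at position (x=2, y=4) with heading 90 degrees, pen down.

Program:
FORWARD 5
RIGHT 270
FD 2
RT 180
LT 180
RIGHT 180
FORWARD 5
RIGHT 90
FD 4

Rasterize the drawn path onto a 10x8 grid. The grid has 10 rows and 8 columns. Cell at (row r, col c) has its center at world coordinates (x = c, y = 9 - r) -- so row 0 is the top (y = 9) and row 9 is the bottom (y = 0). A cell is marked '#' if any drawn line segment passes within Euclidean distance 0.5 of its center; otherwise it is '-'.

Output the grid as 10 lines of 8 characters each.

Answer: ######--
--#--#--
--#--#--
--#--#--
--#--#--
--#-----
--------
--------
--------
--------

Derivation:
Segment 0: (2,4) -> (2,9)
Segment 1: (2,9) -> (0,9)
Segment 2: (0,9) -> (5,9)
Segment 3: (5,9) -> (5,5)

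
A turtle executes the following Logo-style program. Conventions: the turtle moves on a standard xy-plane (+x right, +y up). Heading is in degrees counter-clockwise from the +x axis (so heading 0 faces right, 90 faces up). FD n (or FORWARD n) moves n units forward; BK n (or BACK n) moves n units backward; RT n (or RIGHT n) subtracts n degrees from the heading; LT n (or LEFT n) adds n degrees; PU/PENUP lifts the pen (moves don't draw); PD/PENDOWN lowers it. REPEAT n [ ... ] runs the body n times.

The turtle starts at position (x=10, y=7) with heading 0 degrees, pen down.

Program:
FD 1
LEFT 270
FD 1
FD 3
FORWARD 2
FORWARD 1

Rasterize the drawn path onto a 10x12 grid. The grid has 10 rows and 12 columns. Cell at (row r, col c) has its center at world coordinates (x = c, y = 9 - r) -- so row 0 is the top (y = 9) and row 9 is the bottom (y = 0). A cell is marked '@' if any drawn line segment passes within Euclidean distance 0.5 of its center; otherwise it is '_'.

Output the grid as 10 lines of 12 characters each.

Segment 0: (10,7) -> (11,7)
Segment 1: (11,7) -> (11,6)
Segment 2: (11,6) -> (11,3)
Segment 3: (11,3) -> (11,1)
Segment 4: (11,1) -> (11,0)

Answer: ____________
____________
__________@@
___________@
___________@
___________@
___________@
___________@
___________@
___________@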